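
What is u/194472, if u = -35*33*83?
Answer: -31955/64824 ≈ -0.49295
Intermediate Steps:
u = -95865 (u = -1155*83 = -95865)
u/194472 = -95865/194472 = -95865*1/194472 = -31955/64824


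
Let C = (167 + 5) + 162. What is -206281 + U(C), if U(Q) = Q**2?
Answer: -94725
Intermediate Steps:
C = 334 (C = 172 + 162 = 334)
-206281 + U(C) = -206281 + 334**2 = -206281 + 111556 = -94725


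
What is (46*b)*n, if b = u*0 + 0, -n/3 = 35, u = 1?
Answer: 0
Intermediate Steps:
n = -105 (n = -3*35 = -105)
b = 0 (b = 1*0 + 0 = 0 + 0 = 0)
(46*b)*n = (46*0)*(-105) = 0*(-105) = 0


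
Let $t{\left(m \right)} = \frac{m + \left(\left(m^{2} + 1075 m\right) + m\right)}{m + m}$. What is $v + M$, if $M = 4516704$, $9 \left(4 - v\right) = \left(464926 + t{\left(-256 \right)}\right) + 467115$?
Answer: $\frac{79435841}{18} \approx 4.4131 \cdot 10^{6}$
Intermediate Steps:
$t{\left(m \right)} = \frac{m^{2} + 1077 m}{2 m}$ ($t{\left(m \right)} = \frac{m + \left(m^{2} + 1076 m\right)}{2 m} = \left(m^{2} + 1077 m\right) \frac{1}{2 m} = \frac{m^{2} + 1077 m}{2 m}$)
$v = - \frac{1864831}{18}$ ($v = 4 - \frac{\left(464926 + \left(\frac{1077}{2} + \frac{1}{2} \left(-256\right)\right)\right) + 467115}{9} = 4 - \frac{\left(464926 + \left(\frac{1077}{2} - 128\right)\right) + 467115}{9} = 4 - \frac{\left(464926 + \frac{821}{2}\right) + 467115}{9} = 4 - \frac{\frac{930673}{2} + 467115}{9} = 4 - \frac{1864903}{18} = - \frac{1864831}{18} \approx -1.036 \cdot 10^{5}$)
$v + M = - \frac{1864831}{18} + 4516704 = \frac{79435841}{18}$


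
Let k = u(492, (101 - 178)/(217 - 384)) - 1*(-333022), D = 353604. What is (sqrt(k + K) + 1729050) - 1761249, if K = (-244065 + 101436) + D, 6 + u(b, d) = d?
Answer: -32199 + sqrt(15171377858)/167 ≈ -31461.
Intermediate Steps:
u(b, d) = -6 + d
k = 55613749/167 (k = (-6 + (101 - 178)/(217 - 384)) - 1*(-333022) = (-6 - 77/(-167)) + 333022 = (-6 - 77*(-1/167)) + 333022 = (-6 + 77/167) + 333022 = -925/167 + 333022 = 55613749/167 ≈ 3.3302e+5)
K = 210975 (K = (-244065 + 101436) + 353604 = -142629 + 353604 = 210975)
(sqrt(k + K) + 1729050) - 1761249 = (sqrt(55613749/167 + 210975) + 1729050) - 1761249 = (sqrt(90846574/167) + 1729050) - 1761249 = (sqrt(15171377858)/167 + 1729050) - 1761249 = (1729050 + sqrt(15171377858)/167) - 1761249 = -32199 + sqrt(15171377858)/167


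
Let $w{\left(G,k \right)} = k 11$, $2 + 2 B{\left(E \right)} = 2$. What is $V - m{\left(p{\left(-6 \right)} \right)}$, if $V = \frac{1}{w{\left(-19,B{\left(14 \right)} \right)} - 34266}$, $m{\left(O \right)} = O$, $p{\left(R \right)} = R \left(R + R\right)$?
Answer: $- \frac{2467153}{34266} \approx -72.0$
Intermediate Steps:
$B{\left(E \right)} = 0$ ($B{\left(E \right)} = -1 + \frac{1}{2} \cdot 2 = -1 + 1 = 0$)
$p{\left(R \right)} = 2 R^{2}$ ($p{\left(R \right)} = R 2 R = 2 R^{2}$)
$w{\left(G,k \right)} = 11 k$
$V = - \frac{1}{34266}$ ($V = \frac{1}{11 \cdot 0 - 34266} = \frac{1}{0 - 34266} = \frac{1}{-34266} = - \frac{1}{34266} \approx -2.9183 \cdot 10^{-5}$)
$V - m{\left(p{\left(-6 \right)} \right)} = - \frac{1}{34266} - 2 \left(-6\right)^{2} = - \frac{1}{34266} - 2 \cdot 36 = - \frac{1}{34266} - 72 = - \frac{2467153}{34266}$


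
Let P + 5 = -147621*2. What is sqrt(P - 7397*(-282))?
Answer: sqrt(1790707) ≈ 1338.2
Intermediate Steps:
P = -295247 (P = -5 - 147621*2 = -5 - 295242 = -295247)
sqrt(P - 7397*(-282)) = sqrt(-295247 - 7397*(-282)) = sqrt(-295247 + 2085954) = sqrt(1790707)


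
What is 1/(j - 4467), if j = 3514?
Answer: -1/953 ≈ -0.0010493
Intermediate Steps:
1/(j - 4467) = 1/(3514 - 4467) = 1/(-953) = -1/953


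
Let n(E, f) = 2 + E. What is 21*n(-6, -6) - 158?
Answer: -242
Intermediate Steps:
21*n(-6, -6) - 158 = 21*(2 - 6) - 158 = 21*(-4) - 158 = -84 - 158 = -242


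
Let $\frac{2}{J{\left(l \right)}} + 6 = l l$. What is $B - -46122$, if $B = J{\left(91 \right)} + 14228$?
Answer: $\frac{499396252}{8275} \approx 60350.0$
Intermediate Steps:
$J{\left(l \right)} = \frac{2}{-6 + l^{2}}$ ($J{\left(l \right)} = \frac{2}{-6 + l l} = \frac{2}{-6 + l^{2}}$)
$B = \frac{117736702}{8275}$ ($B = \frac{2}{-6 + 91^{2}} + 14228 = \frac{2}{-6 + 8281} + 14228 = \frac{2}{8275} + 14228 = \frac{117736702}{8275} \approx 14228.0$)
$B - -46122 = \frac{117736702}{8275} - -46122 = \frac{117736702}{8275} + 46122 = \frac{499396252}{8275}$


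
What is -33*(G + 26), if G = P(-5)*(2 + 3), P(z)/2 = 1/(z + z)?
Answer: -825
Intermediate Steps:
P(z) = 1/z (P(z) = 2/(z + z) = 2/((2*z)) = 2*(1/(2*z)) = 1/z)
G = -1 (G = (2 + 3)/(-5) = -⅕*5 = -1)
-33*(G + 26) = -33*(-1 + 26) = -33*25 = -825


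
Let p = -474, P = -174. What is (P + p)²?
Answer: 419904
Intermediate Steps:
(P + p)² = (-174 - 474)² = (-648)² = 419904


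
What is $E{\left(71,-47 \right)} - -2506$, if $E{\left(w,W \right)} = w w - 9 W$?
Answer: $7970$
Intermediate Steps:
$E{\left(w,W \right)} = w^{2} - 9 W$
$E{\left(71,-47 \right)} - -2506 = \left(71^{2} - -423\right) - -2506 = \left(5041 + 423\right) + 2506 = 5464 + 2506 = 7970$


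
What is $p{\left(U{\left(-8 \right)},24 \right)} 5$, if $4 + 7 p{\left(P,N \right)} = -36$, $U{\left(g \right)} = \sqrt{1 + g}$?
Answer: $- \frac{200}{7} \approx -28.571$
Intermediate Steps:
$p{\left(P,N \right)} = - \frac{40}{7}$ ($p{\left(P,N \right)} = - \frac{4}{7} + \frac{1}{7} \left(-36\right) = - \frac{4}{7} - \frac{36}{7} = - \frac{40}{7}$)
$p{\left(U{\left(-8 \right)},24 \right)} 5 = \left(- \frac{40}{7}\right) 5 = - \frac{200}{7}$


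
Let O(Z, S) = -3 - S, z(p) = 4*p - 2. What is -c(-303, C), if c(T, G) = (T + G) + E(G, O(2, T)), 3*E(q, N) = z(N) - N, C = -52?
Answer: 167/3 ≈ 55.667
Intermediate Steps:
z(p) = -2 + 4*p
E(q, N) = -⅔ + N (E(q, N) = ((-2 + 4*N) - N)/3 = (-2 + 3*N)/3 = -⅔ + N)
c(T, G) = -11/3 + G (c(T, G) = (T + G) + (-⅔ + (-3 - T)) = (G + T) + (-11/3 - T) = -11/3 + G)
-c(-303, C) = -(-11/3 - 52) = -1*(-167/3) = 167/3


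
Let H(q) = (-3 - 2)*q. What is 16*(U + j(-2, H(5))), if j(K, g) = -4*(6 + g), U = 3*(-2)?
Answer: 1120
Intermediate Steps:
H(q) = -5*q
U = -6
j(K, g) = -24 - 4*g
16*(U + j(-2, H(5))) = 16*(-6 + (-24 - (-20)*5)) = 16*(-6 + (-24 - 4*(-25))) = 16*(-6 + (-24 + 100)) = 16*(-6 + 76) = 16*70 = 1120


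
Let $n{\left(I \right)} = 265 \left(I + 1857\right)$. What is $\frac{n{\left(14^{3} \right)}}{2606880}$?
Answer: $\frac{243853}{521376} \approx 0.46771$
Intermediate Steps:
$n{\left(I \right)} = 492105 + 265 I$ ($n{\left(I \right)} = 265 \left(1857 + I\right) = 492105 + 265 I$)
$\frac{n{\left(14^{3} \right)}}{2606880} = \frac{492105 + 265 \cdot 14^{3}}{2606880} = \left(492105 + 265 \cdot 2744\right) \frac{1}{2606880} = \left(492105 + 727160\right) \frac{1}{2606880} = 1219265 \cdot \frac{1}{2606880} = \frac{243853}{521376}$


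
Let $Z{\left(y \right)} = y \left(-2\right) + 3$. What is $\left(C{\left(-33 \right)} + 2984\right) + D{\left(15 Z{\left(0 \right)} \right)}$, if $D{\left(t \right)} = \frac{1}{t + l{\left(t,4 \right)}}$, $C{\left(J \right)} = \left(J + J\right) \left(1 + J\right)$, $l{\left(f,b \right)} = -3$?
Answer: $\frac{214033}{42} \approx 5096.0$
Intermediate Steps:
$C{\left(J \right)} = 2 J \left(1 + J\right)$
$Z{\left(y \right)} = 3 - 2 y$ ($Z{\left(y \right)} = - 2 y + 3 = 3 - 2 y$)
$D{\left(t \right)} = \frac{1}{-3 + t}$ ($D{\left(t \right)} = \frac{1}{t - 3} = \frac{1}{-3 + t}$)
$\left(C{\left(-33 \right)} + 2984\right) + D{\left(15 Z{\left(0 \right)} \right)} = \left(2 \left(-33\right) \left(1 - 33\right) + 2984\right) + \frac{1}{-3 + 15 \left(3 - 0\right)} = \left(2 \left(-33\right) \left(-32\right) + 2984\right) + \frac{1}{-3 + 15 \left(3 + 0\right)} = \left(2112 + 2984\right) + \frac{1}{-3 + 15 \cdot 3} = 5096 + \frac{1}{-3 + 45} = 5096 + \frac{1}{42} = \frac{214033}{42}$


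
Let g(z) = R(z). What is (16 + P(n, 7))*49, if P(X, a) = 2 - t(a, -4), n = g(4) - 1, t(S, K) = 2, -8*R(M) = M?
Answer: 784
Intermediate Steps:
R(M) = -M/8
g(z) = -z/8
n = -3/2 (n = -1/8*4 - 1 = -1/2 - 1 = -3/2 ≈ -1.5000)
P(X, a) = 0 (P(X, a) = 2 - 1*2 = 2 - 2 = 0)
(16 + P(n, 7))*49 = (16 + 0)*49 = 16*49 = 784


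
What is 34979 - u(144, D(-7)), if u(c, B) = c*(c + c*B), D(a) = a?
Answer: 159395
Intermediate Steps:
u(c, B) = c*(c + B*c)
34979 - u(144, D(-7)) = 34979 - 144**2*(1 - 7) = 34979 - 20736*(-6) = 34979 - 1*(-124416) = 34979 + 124416 = 159395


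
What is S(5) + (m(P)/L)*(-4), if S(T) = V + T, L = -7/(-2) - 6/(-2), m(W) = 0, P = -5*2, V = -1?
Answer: 4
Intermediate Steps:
P = -10
L = 13/2 (L = -7*(-1/2) - 6*(-1/2) = 7/2 + 3 = 13/2 ≈ 6.5000)
S(T) = -1 + T
S(5) + (m(P)/L)*(-4) = (-1 + 5) + (0/(13/2))*(-4) = 4 + (0*(2/13))*(-4) = 4 + 0*(-4) = 4 + 0 = 4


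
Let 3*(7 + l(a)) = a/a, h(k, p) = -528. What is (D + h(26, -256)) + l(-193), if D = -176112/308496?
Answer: -10319915/19281 ≈ -535.24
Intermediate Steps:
D = -3669/6427 (D = -176112*1/308496 = -3669/6427 ≈ -0.57087)
l(a) = -20/3 (l(a) = -7 + (a/a)/3 = -7 + (1/3)*1 = -7 + 1/3 = -20/3)
(D + h(26, -256)) + l(-193) = (-3669/6427 - 528) - 20/3 = -3397125/6427 - 20/3 = -10319915/19281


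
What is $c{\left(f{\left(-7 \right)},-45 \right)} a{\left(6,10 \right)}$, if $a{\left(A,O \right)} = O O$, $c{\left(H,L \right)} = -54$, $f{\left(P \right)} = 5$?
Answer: $-5400$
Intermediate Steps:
$a{\left(A,O \right)} = O^{2}$
$c{\left(f{\left(-7 \right)},-45 \right)} a{\left(6,10 \right)} = - 54 \cdot 10^{2} = \left(-54\right) 100 = -5400$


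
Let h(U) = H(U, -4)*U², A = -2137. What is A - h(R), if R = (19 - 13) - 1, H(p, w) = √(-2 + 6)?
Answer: -2187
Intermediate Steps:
H(p, w) = 2 (H(p, w) = √4 = 2)
R = 5 (R = 6 - 1 = 5)
h(U) = 2*U²
A - h(R) = -2137 - 2*5² = -2137 - 2*25 = -2137 - 1*50 = -2137 - 50 = -2187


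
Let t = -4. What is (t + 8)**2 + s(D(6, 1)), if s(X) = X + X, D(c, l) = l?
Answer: 18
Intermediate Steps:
s(X) = 2*X
(t + 8)**2 + s(D(6, 1)) = (-4 + 8)**2 + 2*1 = 4**2 + 2 = 16 + 2 = 18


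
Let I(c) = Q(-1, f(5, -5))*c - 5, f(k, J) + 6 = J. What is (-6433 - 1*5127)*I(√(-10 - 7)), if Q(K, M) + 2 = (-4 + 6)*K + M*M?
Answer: 57800 - 1352520*I*√17 ≈ 57800.0 - 5.5766e+6*I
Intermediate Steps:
f(k, J) = -6 + J
Q(K, M) = -2 + M² + 2*K (Q(K, M) = -2 + ((-4 + 6)*K + M*M) = -2 + (2*K + M²) = -2 + (M² + 2*K) = -2 + M² + 2*K)
I(c) = -5 + 117*c (I(c) = (-2 + (-6 - 5)² + 2*(-1))*c - 5 = (-2 + (-11)² - 2)*c - 5 = (-2 + 121 - 2)*c - 5 = 117*c - 5 = -5 + 117*c)
(-6433 - 1*5127)*I(√(-10 - 7)) = (-6433 - 1*5127)*(-5 + 117*√(-10 - 7)) = (-6433 - 5127)*(-5 + 117*√(-17)) = -11560*(-5 + 117*(I*√17)) = -11560*(-5 + 117*I*√17) = 57800 - 1352520*I*√17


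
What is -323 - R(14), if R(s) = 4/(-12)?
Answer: -968/3 ≈ -322.67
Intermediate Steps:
R(s) = -⅓ (R(s) = 4*(-1/12) = -⅓)
-323 - R(14) = -323 - 1*(-⅓) = -323 + ⅓ = -968/3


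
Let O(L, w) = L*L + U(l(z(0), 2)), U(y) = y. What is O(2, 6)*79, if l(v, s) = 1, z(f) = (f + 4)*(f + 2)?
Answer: 395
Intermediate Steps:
z(f) = (2 + f)*(4 + f) (z(f) = (4 + f)*(2 + f) = (2 + f)*(4 + f))
O(L, w) = 1 + L² (O(L, w) = L*L + 1 = L² + 1 = 1 + L²)
O(2, 6)*79 = (1 + 2²)*79 = (1 + 4)*79 = 5*79 = 395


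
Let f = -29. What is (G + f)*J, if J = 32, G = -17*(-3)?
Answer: 704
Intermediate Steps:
G = 51
(G + f)*J = (51 - 29)*32 = 22*32 = 704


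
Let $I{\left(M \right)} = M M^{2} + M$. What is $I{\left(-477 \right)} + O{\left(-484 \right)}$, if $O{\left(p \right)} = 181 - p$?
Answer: $-108531145$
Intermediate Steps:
$I{\left(M \right)} = M + M^{3}$ ($I{\left(M \right)} = M^{3} + M = M + M^{3}$)
$I{\left(-477 \right)} + O{\left(-484 \right)} = \left(-477 + \left(-477\right)^{3}\right) + \left(181 - -484\right) = \left(-477 - 108531333\right) + \left(181 + 484\right) = -108531810 + 665 = -108531145$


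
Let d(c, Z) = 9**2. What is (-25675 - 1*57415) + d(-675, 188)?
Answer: -83009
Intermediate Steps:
d(c, Z) = 81
(-25675 - 1*57415) + d(-675, 188) = (-25675 - 1*57415) + 81 = (-25675 - 57415) + 81 = -83090 + 81 = -83009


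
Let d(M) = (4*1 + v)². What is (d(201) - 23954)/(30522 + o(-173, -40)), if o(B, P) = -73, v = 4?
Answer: -23890/30449 ≈ -0.78459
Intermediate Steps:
d(M) = 64 (d(M) = (4*1 + 4)² = (4 + 4)² = 8² = 64)
(d(201) - 23954)/(30522 + o(-173, -40)) = (64 - 23954)/(30522 - 73) = -23890/30449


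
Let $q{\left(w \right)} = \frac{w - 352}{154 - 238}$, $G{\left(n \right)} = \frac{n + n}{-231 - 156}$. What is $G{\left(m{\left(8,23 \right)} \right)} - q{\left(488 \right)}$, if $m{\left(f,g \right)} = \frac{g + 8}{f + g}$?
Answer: $\frac{4372}{2709} \approx 1.6139$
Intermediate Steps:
$m{\left(f,g \right)} = \frac{8 + g}{f + g}$
$G{\left(n \right)} = - \frac{2 n}{387}$ ($G{\left(n \right)} = \frac{2 n}{-387} = 2 n \left(- \frac{1}{387}\right) = - \frac{2 n}{387}$)
$q{\left(w \right)} = \frac{88}{21} - \frac{w}{84}$ ($q{\left(w \right)} = \frac{-352 + w}{-84} = \left(-352 + w\right) \left(- \frac{1}{84}\right) = \frac{88}{21} - \frac{w}{84}$)
$G{\left(m{\left(8,23 \right)} \right)} - q{\left(488 \right)} = - \frac{2 \frac{8 + 23}{8 + 23}}{387} - \left(\frac{88}{21} - \frac{122}{21}\right) = - \frac{2 \cdot \frac{1}{31} \cdot 31}{387} - \left(\frac{88}{21} - \frac{122}{21}\right) = - \frac{2 \cdot \frac{1}{31} \cdot 31}{387} - - \frac{34}{21} = \left(- \frac{2}{387}\right) 1 + \frac{34}{21} = - \frac{2}{387} + \frac{34}{21} = \frac{4372}{2709}$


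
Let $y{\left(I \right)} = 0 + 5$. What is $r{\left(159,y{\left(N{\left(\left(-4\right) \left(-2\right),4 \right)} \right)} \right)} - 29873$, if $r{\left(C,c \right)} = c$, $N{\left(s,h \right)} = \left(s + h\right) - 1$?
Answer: $-29868$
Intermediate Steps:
$N{\left(s,h \right)} = -1 + h + s$ ($N{\left(s,h \right)} = \left(h + s\right) - 1 = -1 + h + s$)
$y{\left(I \right)} = 5$
$r{\left(159,y{\left(N{\left(\left(-4\right) \left(-2\right),4 \right)} \right)} \right)} - 29873 = 5 - 29873 = -29868$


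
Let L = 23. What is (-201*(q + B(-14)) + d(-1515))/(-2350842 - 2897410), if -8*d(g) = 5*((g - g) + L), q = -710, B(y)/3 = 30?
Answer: -996845/41986016 ≈ -0.023742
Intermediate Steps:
B(y) = 90 (B(y) = 3*30 = 90)
d(g) = -115/8 (d(g) = -5*((g - g) + 23)/8 = -5*(0 + 23)/8 = -5*23/8 = -⅛*115 = -115/8)
(-201*(q + B(-14)) + d(-1515))/(-2350842 - 2897410) = (-201*(-710 + 90) - 115/8)/(-2350842 - 2897410) = (-201*(-620) - 115/8)/(-5248252) = (124620 - 115/8)*(-1/5248252) = (996845/8)*(-1/5248252) = -996845/41986016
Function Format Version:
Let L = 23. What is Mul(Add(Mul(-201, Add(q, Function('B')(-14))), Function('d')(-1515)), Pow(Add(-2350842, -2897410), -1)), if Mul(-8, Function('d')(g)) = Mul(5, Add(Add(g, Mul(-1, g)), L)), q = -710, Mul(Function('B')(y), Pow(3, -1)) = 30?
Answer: Rational(-996845, 41986016) ≈ -0.023742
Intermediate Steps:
Function('B')(y) = 90 (Function('B')(y) = Mul(3, 30) = 90)
Function('d')(g) = Rational(-115, 8) (Function('d')(g) = Mul(Rational(-1, 8), Mul(5, Add(Add(g, Mul(-1, g)), 23))) = Mul(Rational(-1, 8), Mul(5, Add(0, 23))) = Mul(Rational(-1, 8), Mul(5, 23)) = Mul(Rational(-1, 8), 115) = Rational(-115, 8))
Mul(Add(Mul(-201, Add(q, Function('B')(-14))), Function('d')(-1515)), Pow(Add(-2350842, -2897410), -1)) = Mul(Add(Mul(-201, Add(-710, 90)), Rational(-115, 8)), Pow(Add(-2350842, -2897410), -1)) = Mul(Add(Mul(-201, -620), Rational(-115, 8)), Pow(-5248252, -1)) = Mul(Add(124620, Rational(-115, 8)), Rational(-1, 5248252)) = Mul(Rational(996845, 8), Rational(-1, 5248252)) = Rational(-996845, 41986016)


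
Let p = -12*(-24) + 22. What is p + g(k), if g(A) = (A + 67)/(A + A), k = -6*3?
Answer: 11111/36 ≈ 308.64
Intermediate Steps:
k = -18
g(A) = (67 + A)/(2*A) (g(A) = (67 + A)/((2*A)) = (67 + A)*(1/(2*A)) = (67 + A)/(2*A))
p = 310 (p = 288 + 22 = 310)
p + g(k) = 310 + (½)*(67 - 18)/(-18) = 310 + (½)*(-1/18)*49 = 310 - 49/36 = 11111/36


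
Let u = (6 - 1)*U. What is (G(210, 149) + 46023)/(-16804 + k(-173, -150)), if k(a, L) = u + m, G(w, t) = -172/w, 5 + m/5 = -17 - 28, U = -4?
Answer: -4832329/1792770 ≈ -2.6955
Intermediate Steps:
m = -250 (m = -25 + 5*(-17 - 28) = -25 + 5*(-45) = -25 - 225 = -250)
u = -20 (u = (6 - 1)*(-4) = 5*(-4) = -20)
k(a, L) = -270 (k(a, L) = -20 - 250 = -270)
(G(210, 149) + 46023)/(-16804 + k(-173, -150)) = (-172/210 + 46023)/(-16804 - 270) = (-172*1/210 + 46023)/(-17074) = (-86/105 + 46023)*(-1/17074) = (4832329/105)*(-1/17074) = -4832329/1792770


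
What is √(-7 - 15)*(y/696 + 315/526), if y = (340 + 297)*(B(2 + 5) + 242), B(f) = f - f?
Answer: 20326061*I*√22/91524 ≈ 1041.7*I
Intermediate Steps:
B(f) = 0
y = 154154 (y = (340 + 297)*(0 + 242) = 637*242 = 154154)
√(-7 - 15)*(y/696 + 315/526) = √(-7 - 15)*(154154/696 + 315/526) = √(-22)*(154154*(1/696) + 315*(1/526)) = (I*√22)*(77077/348 + 315/526) = (I*√22)*(20326061/91524) = 20326061*I*√22/91524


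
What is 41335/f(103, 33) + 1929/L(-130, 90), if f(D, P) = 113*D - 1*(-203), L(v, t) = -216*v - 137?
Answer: 1177867123/330901006 ≈ 3.5596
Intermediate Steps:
L(v, t) = -137 - 216*v
f(D, P) = 203 + 113*D (f(D, P) = 113*D + 203 = 203 + 113*D)
41335/f(103, 33) + 1929/L(-130, 90) = 41335/(203 + 113*103) + 1929/(-137 - 216*(-130)) = 41335/(203 + 11639) + 1929/(-137 + 28080) = 41335/11842 + 1929/27943 = 1177867123/330901006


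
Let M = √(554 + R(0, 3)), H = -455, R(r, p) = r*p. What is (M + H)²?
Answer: (455 - √554)² ≈ 1.8616e+5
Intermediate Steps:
R(r, p) = p*r
M = √554 (M = √(554 + 3*0) = √(554 + 0) = √554 ≈ 23.537)
(M + H)² = (√554 - 455)² = (-455 + √554)²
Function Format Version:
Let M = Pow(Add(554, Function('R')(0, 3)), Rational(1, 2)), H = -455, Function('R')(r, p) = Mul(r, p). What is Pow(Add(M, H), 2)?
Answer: Pow(Add(455, Mul(-1, Pow(554, Rational(1, 2)))), 2) ≈ 1.8616e+5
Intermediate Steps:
Function('R')(r, p) = Mul(p, r)
M = Pow(554, Rational(1, 2)) (M = Pow(Add(554, Mul(3, 0)), Rational(1, 2)) = Pow(Add(554, 0), Rational(1, 2)) = Pow(554, Rational(1, 2)) ≈ 23.537)
Pow(Add(M, H), 2) = Pow(Add(Pow(554, Rational(1, 2)), -455), 2) = Pow(Add(-455, Pow(554, Rational(1, 2))), 2)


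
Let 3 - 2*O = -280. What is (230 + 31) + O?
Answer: 805/2 ≈ 402.50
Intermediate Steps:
O = 283/2 (O = 3/2 - ½*(-280) = 3/2 + 140 = 283/2 ≈ 141.50)
(230 + 31) + O = (230 + 31) + 283/2 = 261 + 283/2 = 805/2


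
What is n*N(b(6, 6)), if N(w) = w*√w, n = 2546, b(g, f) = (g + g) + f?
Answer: 137484*√2 ≈ 1.9443e+5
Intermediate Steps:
b(g, f) = f + 2*g (b(g, f) = 2*g + f = f + 2*g)
N(w) = w^(3/2)
n*N(b(6, 6)) = 2546*(6 + 2*6)^(3/2) = 2546*(6 + 12)^(3/2) = 2546*18^(3/2) = 2546*(54*√2) = 137484*√2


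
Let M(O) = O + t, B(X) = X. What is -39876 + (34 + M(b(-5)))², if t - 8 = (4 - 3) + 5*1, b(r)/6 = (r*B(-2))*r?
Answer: 23628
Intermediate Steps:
b(r) = -12*r² (b(r) = 6*((r*(-2))*r) = 6*((-2*r)*r) = 6*(-2*r²) = -12*r²)
t = 14 (t = 8 + ((4 - 3) + 5*1) = 8 + (1 + 5) = 8 + 6 = 14)
M(O) = 14 + O (M(O) = O + 14 = 14 + O)
-39876 + (34 + M(b(-5)))² = -39876 + (34 + (14 - 12*(-5)²))² = -39876 + (34 + (14 - 12*25))² = -39876 + (34 + (14 - 300))² = -39876 + (34 - 286)² = -39876 + (-252)² = -39876 + 63504 = 23628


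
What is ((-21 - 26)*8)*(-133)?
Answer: 50008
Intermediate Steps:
((-21 - 26)*8)*(-133) = -47*8*(-133) = -376*(-133) = 50008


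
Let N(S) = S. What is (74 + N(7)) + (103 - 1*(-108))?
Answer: 292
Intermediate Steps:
(74 + N(7)) + (103 - 1*(-108)) = (74 + 7) + (103 - 1*(-108)) = 81 + (103 + 108) = 81 + 211 = 292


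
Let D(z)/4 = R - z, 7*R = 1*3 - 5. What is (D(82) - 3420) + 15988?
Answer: 85672/7 ≈ 12239.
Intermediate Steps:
R = -2/7 (R = (1*3 - 5)/7 = (3 - 5)/7 = (⅐)*(-2) = -2/7 ≈ -0.28571)
D(z) = -8/7 - 4*z (D(z) = 4*(-2/7 - z) = -8/7 - 4*z)
(D(82) - 3420) + 15988 = ((-8/7 - 4*82) - 3420) + 15988 = ((-8/7 - 328) - 3420) + 15988 = (-2304/7 - 3420) + 15988 = -26244/7 + 15988 = 85672/7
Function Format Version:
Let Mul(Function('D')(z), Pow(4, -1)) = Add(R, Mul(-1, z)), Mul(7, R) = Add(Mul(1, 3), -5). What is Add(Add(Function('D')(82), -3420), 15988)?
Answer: Rational(85672, 7) ≈ 12239.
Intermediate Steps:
R = Rational(-2, 7) (R = Mul(Rational(1, 7), Add(Mul(1, 3), -5)) = Mul(Rational(1, 7), Add(3, -5)) = Mul(Rational(1, 7), -2) = Rational(-2, 7) ≈ -0.28571)
Function('D')(z) = Add(Rational(-8, 7), Mul(-4, z)) (Function('D')(z) = Mul(4, Add(Rational(-2, 7), Mul(-1, z))) = Add(Rational(-8, 7), Mul(-4, z)))
Add(Add(Function('D')(82), -3420), 15988) = Add(Add(Add(Rational(-8, 7), Mul(-4, 82)), -3420), 15988) = Add(Add(Add(Rational(-8, 7), -328), -3420), 15988) = Add(Add(Rational(-2304, 7), -3420), 15988) = Add(Rational(-26244, 7), 15988) = Rational(85672, 7)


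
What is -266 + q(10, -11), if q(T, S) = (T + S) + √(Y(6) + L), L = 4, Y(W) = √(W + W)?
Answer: -267 + √(4 + 2*√3) ≈ -264.27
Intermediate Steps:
Y(W) = √2*√W (Y(W) = √(2*W) = √2*√W)
q(T, S) = S + T + √(4 + 2*√3) (q(T, S) = (T + S) + √(√2*√6 + 4) = (S + T) + √(2*√3 + 4) = (S + T) + √(4 + 2*√3) = S + T + √(4 + 2*√3))
-266 + q(10, -11) = -266 + (-11 + 10 + √(4 + 2*√3)) = -266 + (-1 + √(4 + 2*√3)) = -267 + √(4 + 2*√3)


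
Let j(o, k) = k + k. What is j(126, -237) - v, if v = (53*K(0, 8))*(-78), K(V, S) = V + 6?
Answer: 24330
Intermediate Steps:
j(o, k) = 2*k
K(V, S) = 6 + V
v = -24804 (v = (53*(6 + 0))*(-78) = (53*6)*(-78) = 318*(-78) = -24804)
j(126, -237) - v = 2*(-237) - 1*(-24804) = -474 + 24804 = 24330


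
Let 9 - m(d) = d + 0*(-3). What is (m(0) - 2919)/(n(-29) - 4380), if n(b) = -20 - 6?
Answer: 1455/2203 ≈ 0.66046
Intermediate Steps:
m(d) = 9 - d (m(d) = 9 - (d + 0*(-3)) = 9 - (d + 0) = 9 - d)
n(b) = -26
(m(0) - 2919)/(n(-29) - 4380) = ((9 - 1*0) - 2919)/(-26 - 4380) = ((9 + 0) - 2919)/(-4406) = (9 - 2919)*(-1/4406) = -2910*(-1/4406) = 1455/2203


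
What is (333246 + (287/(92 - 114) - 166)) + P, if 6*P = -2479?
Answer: 10977575/33 ≈ 3.3265e+5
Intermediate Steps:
P = -2479/6 (P = (1/6)*(-2479) = -2479/6 ≈ -413.17)
(333246 + (287/(92 - 114) - 166)) + P = (333246 + (287/(92 - 114) - 166)) - 2479/6 = (333246 + (287/(-22) - 166)) - 2479/6 = (333246 + (287*(-1/22) - 166)) - 2479/6 = (333246 + (-287/22 - 166)) - 2479/6 = (333246 - 3939/22) - 2479/6 = 7327473/22 - 2479/6 = 10977575/33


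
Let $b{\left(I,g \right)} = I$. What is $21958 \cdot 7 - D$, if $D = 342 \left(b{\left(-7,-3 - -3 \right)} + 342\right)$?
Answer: $39136$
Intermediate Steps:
$D = 114570$ ($D = 342 \left(-7 + 342\right) = 342 \cdot 335 = 114570$)
$21958 \cdot 7 - D = 21958 \cdot 7 - 114570 = 153706 - 114570 = 39136$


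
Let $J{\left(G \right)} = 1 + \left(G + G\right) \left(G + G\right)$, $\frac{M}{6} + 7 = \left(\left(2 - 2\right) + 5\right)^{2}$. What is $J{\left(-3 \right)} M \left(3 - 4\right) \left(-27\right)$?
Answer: $107892$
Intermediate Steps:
$M = 108$ ($M = -42 + 6 \left(\left(2 - 2\right) + 5\right)^{2} = -42 + 6 \left(0 + 5\right)^{2} = -42 + 6 \cdot 5^{2} = -42 + 6 \cdot 25 = -42 + 150 = 108$)
$J{\left(G \right)} = 1 + 4 G^{2}$ ($J{\left(G \right)} = 1 + 2 G 2 G = 1 + 4 G^{2}$)
$J{\left(-3 \right)} M \left(3 - 4\right) \left(-27\right) = \left(1 + 4 \left(-3\right)^{2}\right) 108 \left(3 - 4\right) \left(-27\right) = \left(1 + 4 \cdot 9\right) 108 \left(-1\right) \left(-27\right) = \left(1 + 36\right) \left(-108\right) \left(-27\right) = 37 \left(-108\right) \left(-27\right) = \left(-3996\right) \left(-27\right) = 107892$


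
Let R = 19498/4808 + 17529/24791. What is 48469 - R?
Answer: 2888350502341/59597564 ≈ 48464.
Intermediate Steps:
R = 283827175/59597564 (R = 19498*(1/4808) + 17529*(1/24791) = 9749/2404 + 17529/24791 = 283827175/59597564 ≈ 4.7624)
48469 - R = 48469 - 1*283827175/59597564 = 48469 - 283827175/59597564 = 2888350502341/59597564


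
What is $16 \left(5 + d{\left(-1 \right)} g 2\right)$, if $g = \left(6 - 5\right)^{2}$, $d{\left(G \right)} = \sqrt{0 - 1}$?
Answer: $80 + 32 i \approx 80.0 + 32.0 i$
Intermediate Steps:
$d{\left(G \right)} = i$ ($d{\left(G \right)} = \sqrt{-1} = i$)
$g = 1$ ($g = 1^{2} = 1$)
$16 \left(5 + d{\left(-1 \right)} g 2\right) = 16 \left(5 + i 1 \cdot 2\right) = 16 \left(5 + i 2\right) = 16 \left(5 + 2 i\right) = 80 + 32 i$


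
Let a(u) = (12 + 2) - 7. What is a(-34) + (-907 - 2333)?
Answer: -3233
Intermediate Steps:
a(u) = 7 (a(u) = 14 - 7 = 7)
a(-34) + (-907 - 2333) = 7 + (-907 - 2333) = 7 - 3240 = -3233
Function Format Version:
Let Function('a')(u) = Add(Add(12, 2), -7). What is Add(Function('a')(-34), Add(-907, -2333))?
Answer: -3233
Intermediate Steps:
Function('a')(u) = 7 (Function('a')(u) = Add(14, -7) = 7)
Add(Function('a')(-34), Add(-907, -2333)) = Add(7, Add(-907, -2333)) = Add(7, -3240) = -3233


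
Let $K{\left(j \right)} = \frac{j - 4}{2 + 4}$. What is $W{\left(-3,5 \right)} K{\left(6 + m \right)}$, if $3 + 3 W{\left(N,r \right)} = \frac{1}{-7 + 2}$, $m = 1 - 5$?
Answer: $\frac{16}{45} \approx 0.35556$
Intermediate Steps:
$m = -4$
$W{\left(N,r \right)} = - \frac{16}{15}$ ($W{\left(N,r \right)} = -1 + \frac{1}{3 \left(-7 + 2\right)} = -1 + \frac{1}{3 \left(-5\right)} = -1 + \frac{1}{3} \left(- \frac{1}{5}\right) = -1 - \frac{1}{15} = - \frac{16}{15}$)
$K{\left(j \right)} = - \frac{2}{3} + \frac{j}{6}$ ($K{\left(j \right)} = \frac{-4 + j}{6} = \left(-4 + j\right) \frac{1}{6} = - \frac{2}{3} + \frac{j}{6}$)
$W{\left(-3,5 \right)} K{\left(6 + m \right)} = - \frac{16 \left(- \frac{2}{3} + \frac{6 - 4}{6}\right)}{15} = - \frac{16 \left(- \frac{2}{3} + \frac{1}{6} \cdot 2\right)}{15} = - \frac{16 \left(- \frac{2}{3} + \frac{1}{3}\right)}{15} = \left(- \frac{16}{15}\right) \left(- \frac{1}{3}\right) = \frac{16}{45}$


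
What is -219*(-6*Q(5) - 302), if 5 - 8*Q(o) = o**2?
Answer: 62853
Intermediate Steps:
Q(o) = 5/8 - o**2/8
-219*(-6*Q(5) - 302) = -219*(-6*(5/8 - 1/8*5**2) - 302) = -219*(-6*(5/8 - 1/8*25) - 302) = -219*(-6*(5/8 - 25/8) - 302) = -219*(-6*(-5/2) - 302) = -219*(15 - 302) = -219*(-287) = 62853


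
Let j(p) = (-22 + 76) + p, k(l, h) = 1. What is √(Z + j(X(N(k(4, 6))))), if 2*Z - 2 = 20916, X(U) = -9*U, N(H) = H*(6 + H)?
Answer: 5*√418 ≈ 102.23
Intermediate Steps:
j(p) = 54 + p
Z = 10459 (Z = 1 + (½)*20916 = 1 + 10458 = 10459)
√(Z + j(X(N(k(4, 6))))) = √(10459 + (54 - 9*(6 + 1))) = √(10459 + (54 - 9*7)) = √(10459 + (54 - 63)) = √(10459 - 9) = √10450 = 5*√418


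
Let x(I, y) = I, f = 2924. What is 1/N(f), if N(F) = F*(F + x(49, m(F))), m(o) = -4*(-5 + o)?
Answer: 1/8693052 ≈ 1.1503e-7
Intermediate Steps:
m(o) = 20 - 4*o
N(F) = F*(49 + F) (N(F) = F*(F + 49) = F*(49 + F))
1/N(f) = 1/(2924*(49 + 2924)) = 1/(2924*2973) = 1/8693052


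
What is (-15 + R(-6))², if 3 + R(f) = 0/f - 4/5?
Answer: 8836/25 ≈ 353.44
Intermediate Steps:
R(f) = -19/5 (R(f) = -3 + (0/f - 4/5) = -3 + (0 - 4*⅕) = -3 + (0 - ⅘) = -3 - ⅘ = -19/5)
(-15 + R(-6))² = (-15 - 19/5)² = (-94/5)² = 8836/25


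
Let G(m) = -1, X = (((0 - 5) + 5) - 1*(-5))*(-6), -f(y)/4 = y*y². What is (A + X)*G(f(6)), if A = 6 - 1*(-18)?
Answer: 6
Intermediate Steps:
f(y) = -4*y³ (f(y) = -4*y*y² = -4*y³)
X = -30 (X = ((-5 + 5) + 5)*(-6) = (0 + 5)*(-6) = 5*(-6) = -30)
A = 24 (A = 6 + 18 = 24)
(A + X)*G(f(6)) = (24 - 30)*(-1) = -6*(-1) = 6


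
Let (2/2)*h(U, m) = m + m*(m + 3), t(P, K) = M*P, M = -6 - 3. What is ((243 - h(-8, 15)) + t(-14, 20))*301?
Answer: 25284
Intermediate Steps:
M = -9
t(P, K) = -9*P
h(U, m) = m + m*(3 + m) (h(U, m) = m + m*(m + 3) = m + m*(3 + m))
((243 - h(-8, 15)) + t(-14, 20))*301 = ((243 - 15*(4 + 15)) - 9*(-14))*301 = ((243 - 15*19) + 126)*301 = ((243 - 1*285) + 126)*301 = ((243 - 285) + 126)*301 = (-42 + 126)*301 = 84*301 = 25284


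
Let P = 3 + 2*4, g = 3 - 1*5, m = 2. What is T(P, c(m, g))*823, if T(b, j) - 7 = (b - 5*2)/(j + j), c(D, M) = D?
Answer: 23867/4 ≈ 5966.8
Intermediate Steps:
g = -2 (g = 3 - 5 = -2)
P = 11 (P = 3 + 8 = 11)
T(b, j) = 7 + (-10 + b)/(2*j) (T(b, j) = 7 + (b - 5*2)/(j + j) = 7 + (b - 10)/((2*j)) = 7 + (-10 + b)*(1/(2*j)) = 7 + (-10 + b)/(2*j))
T(P, c(m, g))*823 = ((1/2)*(-10 + 11 + 14*2)/2)*823 = ((1/2)*(1/2)*(-10 + 11 + 28))*823 = ((1/2)*(1/2)*29)*823 = (29/4)*823 = 23867/4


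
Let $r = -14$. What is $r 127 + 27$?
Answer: $-1751$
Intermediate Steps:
$r 127 + 27 = \left(-14\right) 127 + 27 = -1778 + 27 = -1751$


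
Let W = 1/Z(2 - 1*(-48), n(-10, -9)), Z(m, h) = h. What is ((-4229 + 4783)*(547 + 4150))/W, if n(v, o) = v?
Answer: -26021380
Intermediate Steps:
W = -⅒ (W = 1/(-10) = -⅒ ≈ -0.10000)
((-4229 + 4783)*(547 + 4150))/W = ((-4229 + 4783)*(547 + 4150))/(-⅒) = (554*4697)*(-10) = 2602138*(-10) = -26021380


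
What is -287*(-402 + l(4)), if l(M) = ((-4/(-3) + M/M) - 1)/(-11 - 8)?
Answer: 6577466/57 ≈ 1.1539e+5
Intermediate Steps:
l(M) = -4/57 (l(M) = ((-4*(-⅓) + 1) - 1)/(-19) = ((4/3 + 1) - 1)*(-1/19) = (7/3 - 1)*(-1/19) = (4/3)*(-1/19) = -4/57)
-287*(-402 + l(4)) = -287*(-402 - 4/57) = -287*(-22918/57) = 6577466/57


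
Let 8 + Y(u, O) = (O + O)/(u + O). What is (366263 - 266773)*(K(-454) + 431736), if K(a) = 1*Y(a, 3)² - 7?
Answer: 8737925275124250/203401 ≈ 4.2959e+10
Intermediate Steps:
Y(u, O) = -8 + 2*O/(O + u) (Y(u, O) = -8 + (O + O)/(u + O) = -8 + (2*O)/(O + u) = -8 + 2*O/(O + u))
K(a) = -7 + 4*(-9 - 4*a)²/(3 + a)² (K(a) = 1*(2*(-4*a - 3*3)/(3 + a))² - 7 = 1*(2*(-4*a - 9)/(3 + a))² - 7 = 1*(2*(-9 - 4*a)/(3 + a))² - 7 = 1*(4*(-9 - 4*a)²/(3 + a)²) - 7 = 4*(-9 - 4*a)²/(3 + a)² - 7 = -7 + 4*(-9 - 4*a)²/(3 + a)²)
(366263 - 266773)*(K(-454) + 431736) = (366263 - 266773)*(3*(87 + 19*(-454)² + 82*(-454))/(9 + (-454)² + 6*(-454)) + 431736) = 99490*(3*(87 + 19*206116 - 37228)/(9 + 206116 - 2724) + 431736) = 99490*(3*(87 + 3916204 - 37228)/203401 + 431736) = 99490*(3*(1/203401)*3879063 + 431736) = 99490*(11637189/203401 + 431736) = 99490*(87827171325/203401) = 8737925275124250/203401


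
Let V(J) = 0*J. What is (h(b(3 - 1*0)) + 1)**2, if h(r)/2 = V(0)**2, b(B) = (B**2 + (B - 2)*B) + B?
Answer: 1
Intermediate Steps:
V(J) = 0
b(B) = B + B**2 + B*(-2 + B) (b(B) = (B**2 + (-2 + B)*B) + B = (B**2 + B*(-2 + B)) + B = B + B**2 + B*(-2 + B))
h(r) = 0 (h(r) = 2*0**2 = 2*0 = 0)
(h(b(3 - 1*0)) + 1)**2 = (0 + 1)**2 = 1**2 = 1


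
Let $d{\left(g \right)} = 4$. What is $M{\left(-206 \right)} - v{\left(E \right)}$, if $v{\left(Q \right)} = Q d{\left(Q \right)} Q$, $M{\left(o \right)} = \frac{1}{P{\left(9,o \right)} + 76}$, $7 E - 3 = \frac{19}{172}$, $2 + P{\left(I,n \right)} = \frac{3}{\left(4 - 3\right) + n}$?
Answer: $- \frac{4266881755}{5496581468} \approx -0.77628$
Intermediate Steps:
$P{\left(I,n \right)} = -2 + \frac{3}{1 + n}$ ($P{\left(I,n \right)} = -2 + \frac{3}{\left(4 - 3\right) + n} = -2 + \frac{3}{1 + n}$)
$E = \frac{535}{1204}$ ($E = \frac{3}{7} + \frac{19 \cdot \frac{1}{172}}{7} = \frac{3}{7} + \frac{1}{7} \cdot \frac{19}{172} = \frac{3}{7} + \frac{19}{1204} = \frac{535}{1204} \approx 0.44435$)
$M{\left(o \right)} = \frac{1}{76 + \frac{1 - 2 o}{1 + o}}$ ($M{\left(o \right)} = \frac{1}{\frac{1 - 2 o}{1 + o} + 76} = \frac{1}{76 + \frac{1 - 2 o}{1 + o}}$)
$v{\left(Q \right)} = 4 Q^{2}$ ($v{\left(Q \right)} = Q 4 Q = 4 Q Q = 4 Q^{2}$)
$M{\left(-206 \right)} - v{\left(E \right)} = \frac{1 - 206}{77 + 74 \left(-206\right)} - 4 \left(\frac{535}{1204}\right)^{2} = \frac{1}{77 - 15244} \left(-205\right) - 4 \cdot \frac{286225}{1449616} = \frac{1}{-15167} \left(-205\right) - \frac{286225}{362404} = \left(- \frac{1}{15167}\right) \left(-205\right) - \frac{286225}{362404} = \frac{205}{15167} - \frac{286225}{362404} = - \frac{4266881755}{5496581468}$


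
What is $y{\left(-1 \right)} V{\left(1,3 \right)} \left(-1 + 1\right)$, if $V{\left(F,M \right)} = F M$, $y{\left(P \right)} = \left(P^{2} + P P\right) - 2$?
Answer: $0$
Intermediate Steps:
$y{\left(P \right)} = -2 + 2 P^{2}$ ($y{\left(P \right)} = \left(P^{2} + P^{2}\right) - 2 = 2 P^{2} - 2 = -2 + 2 P^{2}$)
$y{\left(-1 \right)} V{\left(1,3 \right)} \left(-1 + 1\right) = \left(-2 + 2 \left(-1\right)^{2}\right) 1 \cdot 3 \left(-1 + 1\right) = \left(-2 + 2 \cdot 1\right) 3 \cdot 0 = \left(-2 + 2\right) 3 \cdot 0 = 0 \cdot 3 \cdot 0 = 0 \cdot 0 = 0$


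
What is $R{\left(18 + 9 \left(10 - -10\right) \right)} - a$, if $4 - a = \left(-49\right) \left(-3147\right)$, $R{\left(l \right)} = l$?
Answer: $154397$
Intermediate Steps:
$a = -154199$ ($a = 4 - \left(-49\right) \left(-3147\right) = 4 - 154203 = -154199$)
$R{\left(18 + 9 \left(10 - -10\right) \right)} - a = \left(18 + 9 \left(10 - -10\right)\right) - -154199 = \left(18 + 9 \left(10 + 10\right)\right) + 154199 = \left(18 + 9 \cdot 20\right) + 154199 = \left(18 + 180\right) + 154199 = 198 + 154199 = 154397$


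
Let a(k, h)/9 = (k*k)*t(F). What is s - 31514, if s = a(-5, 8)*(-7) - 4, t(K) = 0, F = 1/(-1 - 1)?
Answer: -31518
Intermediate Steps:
F = -½ (F = 1/(-2) = -½ ≈ -0.50000)
a(k, h) = 0 (a(k, h) = 9*((k*k)*0) = 9*(k²*0) = 9*0 = 0)
s = -4 (s = 0*(-7) - 4 = 0 - 4 = -4)
s - 31514 = -4 - 31514 = -31518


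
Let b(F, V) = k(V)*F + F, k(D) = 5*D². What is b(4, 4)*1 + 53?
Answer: 377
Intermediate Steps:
b(F, V) = F + 5*F*V² (b(F, V) = (5*V²)*F + F = 5*F*V² + F = F + 5*F*V²)
b(4, 4)*1 + 53 = (4*(1 + 5*4²))*1 + 53 = (4*(1 + 5*16))*1 + 53 = (4*(1 + 80))*1 + 53 = (4*81)*1 + 53 = 324*1 + 53 = 324 + 53 = 377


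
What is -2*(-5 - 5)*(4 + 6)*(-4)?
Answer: -800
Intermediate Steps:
-2*(-5 - 5)*(4 + 6)*(-4) = -(-20)*10*(-4) = -2*(-100)*(-4) = 200*(-4) = -800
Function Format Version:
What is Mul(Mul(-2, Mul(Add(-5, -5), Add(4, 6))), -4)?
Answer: -800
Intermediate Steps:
Mul(Mul(-2, Mul(Add(-5, -5), Add(4, 6))), -4) = Mul(Mul(-2, Mul(-10, 10)), -4) = Mul(Mul(-2, -100), -4) = Mul(200, -4) = -800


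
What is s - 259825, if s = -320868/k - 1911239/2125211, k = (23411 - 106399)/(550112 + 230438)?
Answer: 11055496660509572/4008341147 ≈ 2.7581e+6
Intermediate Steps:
k = -41494/390275 (k = -82988/780550 = -82988*1/780550 = -41494/390275 ≈ -0.10632)
s = 12096963899028847/4008341147 (s = -320868/(-41494/390275) - 1911239/2125211 = -320868*(-390275/41494) - 1911239*1/2125211 = 62613379350/20747 - 173749/193201 = 12096963899028847/4008341147 ≈ 3.0179e+6)
s - 259825 = 12096963899028847/4008341147 - 259825 = 11055496660509572/4008341147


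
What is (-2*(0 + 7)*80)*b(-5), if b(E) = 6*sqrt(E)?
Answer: -6720*I*sqrt(5) ≈ -15026.0*I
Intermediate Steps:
(-2*(0 + 7)*80)*b(-5) = (-2*(0 + 7)*80)*(6*sqrt(-5)) = (-2*7*80)*(6*(I*sqrt(5))) = (-14*80)*(6*I*sqrt(5)) = -6720*I*sqrt(5)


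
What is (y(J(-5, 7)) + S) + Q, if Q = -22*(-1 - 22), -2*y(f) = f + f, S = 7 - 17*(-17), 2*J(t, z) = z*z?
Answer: 1555/2 ≈ 777.50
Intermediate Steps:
J(t, z) = z²/2 (J(t, z) = (z*z)/2 = z²/2)
S = 296 (S = 7 + 289 = 296)
y(f) = -f (y(f) = -(f + f)/2 = -f)
Q = 506 (Q = -22*(-23) = 506)
(y(J(-5, 7)) + S) + Q = (-7²/2 + 296) + 506 = (-49/2 + 296) + 506 = 543/2 + 506 = 1555/2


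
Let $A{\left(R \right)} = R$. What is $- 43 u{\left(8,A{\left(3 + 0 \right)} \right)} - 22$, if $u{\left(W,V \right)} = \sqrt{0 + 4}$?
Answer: $-108$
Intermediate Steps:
$u{\left(W,V \right)} = 2$ ($u{\left(W,V \right)} = \sqrt{4} = 2$)
$- 43 u{\left(8,A{\left(3 + 0 \right)} \right)} - 22 = \left(-43\right) 2 - 22 = -86 - 22 = -108$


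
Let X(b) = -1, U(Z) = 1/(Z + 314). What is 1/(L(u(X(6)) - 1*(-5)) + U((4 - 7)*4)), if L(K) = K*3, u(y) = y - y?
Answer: 302/4531 ≈ 0.066652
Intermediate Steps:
U(Z) = 1/(314 + Z)
u(y) = 0
L(K) = 3*K
1/(L(u(X(6)) - 1*(-5)) + U((4 - 7)*4)) = 1/(3*(0 - 1*(-5)) + 1/(314 + (4 - 7)*4)) = 1/(3*(0 + 5) + 1/(314 - 3*4)) = 1/(3*5 + 1/(314 - 12)) = 1/(15 + 1/302) = 1/(4531/302) = 302/4531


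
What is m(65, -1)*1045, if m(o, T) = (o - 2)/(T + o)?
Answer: 65835/64 ≈ 1028.7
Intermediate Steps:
m(o, T) = (-2 + o)/(T + o)
m(65, -1)*1045 = ((-2 + 65)/(-1 + 65))*1045 = (63/64)*1045 = 65835/64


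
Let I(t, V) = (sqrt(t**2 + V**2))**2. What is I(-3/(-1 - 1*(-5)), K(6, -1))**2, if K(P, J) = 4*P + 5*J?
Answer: 33466225/256 ≈ 1.3073e+5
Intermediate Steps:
I(t, V) = V**2 + t**2 (I(t, V) = (sqrt(V**2 + t**2))**2 = V**2 + t**2)
I(-3/(-1 - 1*(-5)), K(6, -1))**2 = ((4*6 + 5*(-1))**2 + (-3/(-1 - 1*(-5)))**2)**2 = ((24 - 5)**2 + (-3/(-1 + 5))**2)**2 = (19**2 + (-3/4)**2)**2 = (361 + (-3*1/4)**2)**2 = (361 + (-3/4)**2)**2 = (361 + 9/16)**2 = (5785/16)**2 = 33466225/256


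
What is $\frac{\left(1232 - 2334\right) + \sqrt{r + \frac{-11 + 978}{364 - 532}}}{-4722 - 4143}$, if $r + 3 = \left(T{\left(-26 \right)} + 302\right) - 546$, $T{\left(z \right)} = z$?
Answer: $\frac{1102}{8865} - \frac{i \sqrt{1966902}}{744660} \approx 0.12431 - 0.0018834 i$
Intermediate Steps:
$r = -273$ ($r = -3 + \left(\left(-26 + 302\right) - 546\right) = -3 + \left(276 - 546\right) = -3 - 270 = -273$)
$\frac{\left(1232 - 2334\right) + \sqrt{r + \frac{-11 + 978}{364 - 532}}}{-4722 - 4143} = \frac{\left(1232 - 2334\right) + \sqrt{-273 + \frac{-11 + 978}{364 - 532}}}{-4722 - 4143} = \frac{-1102 + \sqrt{-273 + \frac{967}{-168}}}{-8865} = \left(-1102 + \sqrt{-273 + 967 \left(- \frac{1}{168}\right)}\right) \left(- \frac{1}{8865}\right) = \left(-1102 + \sqrt{-273 - \frac{967}{168}}\right) \left(- \frac{1}{8865}\right) = \left(-1102 + \sqrt{- \frac{46831}{168}}\right) \left(- \frac{1}{8865}\right) = \left(-1102 + \frac{i \sqrt{1966902}}{84}\right) \left(- \frac{1}{8865}\right) = \frac{1102}{8865} - \frac{i \sqrt{1966902}}{744660}$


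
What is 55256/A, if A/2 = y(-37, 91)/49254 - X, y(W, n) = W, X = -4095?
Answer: 1360789512/201695093 ≈ 6.7468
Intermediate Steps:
A = 201695093/24627 (A = 2*(-37/49254 - 1*(-4095)) = 2*(-37*1/49254 + 4095) = 2*(-37/49254 + 4095) = 2*(201695093/49254) = 201695093/24627 ≈ 8190.0)
55256/A = 55256/(201695093/24627) = 55256*(24627/201695093) = 1360789512/201695093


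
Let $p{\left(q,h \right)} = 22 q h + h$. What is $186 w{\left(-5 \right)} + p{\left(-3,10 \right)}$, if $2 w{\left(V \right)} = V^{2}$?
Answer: $1675$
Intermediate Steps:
$w{\left(V \right)} = \frac{V^{2}}{2}$
$p{\left(q,h \right)} = h + 22 h q$ ($p{\left(q,h \right)} = 22 h q + h = h + 22 h q$)
$186 w{\left(-5 \right)} + p{\left(-3,10 \right)} = 186 \frac{\left(-5\right)^{2}}{2} + 10 \left(1 + 22 \left(-3\right)\right) = 186 \cdot \frac{1}{2} \cdot 25 + 10 \left(1 - 66\right) = 186 \cdot \frac{25}{2} + 10 \left(-65\right) = 2325 - 650 = 1675$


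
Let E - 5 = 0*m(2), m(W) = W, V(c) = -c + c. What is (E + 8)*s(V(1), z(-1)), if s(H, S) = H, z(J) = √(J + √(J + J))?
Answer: 0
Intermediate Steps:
V(c) = 0
E = 5 (E = 5 + 0*2 = 5 + 0 = 5)
z(J) = √(J + √2*√J) (z(J) = √(J + √(2*J)) = √(J + √2*√J))
(E + 8)*s(V(1), z(-1)) = (5 + 8)*0 = 13*0 = 0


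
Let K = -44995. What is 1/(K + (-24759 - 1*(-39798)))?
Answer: -1/29956 ≈ -3.3382e-5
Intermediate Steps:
1/(K + (-24759 - 1*(-39798))) = 1/(-44995 + (-24759 - 1*(-39798))) = 1/(-44995 + (-24759 + 39798)) = 1/(-44995 + 15039) = 1/(-29956) = -1/29956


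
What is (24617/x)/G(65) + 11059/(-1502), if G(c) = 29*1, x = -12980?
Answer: -2099901757/282691420 ≈ -7.4282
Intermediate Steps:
G(c) = 29
(24617/x)/G(65) + 11059/(-1502) = (24617/(-12980))/29 + 11059/(-1502) = (24617*(-1/12980))*(1/29) + 11059*(-1/1502) = -24617/12980*1/29 - 11059/1502 = -24617/376420 - 11059/1502 = -2099901757/282691420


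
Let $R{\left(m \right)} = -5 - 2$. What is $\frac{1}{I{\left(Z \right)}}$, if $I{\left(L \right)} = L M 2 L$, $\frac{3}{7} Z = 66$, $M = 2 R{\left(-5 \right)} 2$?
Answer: $- \frac{1}{1328096} \approx -7.5296 \cdot 10^{-7}$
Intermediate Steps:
$R{\left(m \right)} = -7$ ($R{\left(m \right)} = -5 - 2 = -7$)
$M = -28$ ($M = 2 \left(-7\right) 2 = \left(-14\right) 2 = -28$)
$Z = 154$ ($Z = \frac{7}{3} \cdot 66 = 154$)
$I{\left(L \right)} = - 56 L^{2}$ ($I{\left(L \right)} = L \left(-28\right) 2 L = - 28 L 2 L = - 56 L L = - 56 L^{2}$)
$\frac{1}{I{\left(Z \right)}} = \frac{1}{\left(-56\right) 154^{2}} = \frac{1}{\left(-56\right) 23716} = \frac{1}{-1328096} = - \frac{1}{1328096}$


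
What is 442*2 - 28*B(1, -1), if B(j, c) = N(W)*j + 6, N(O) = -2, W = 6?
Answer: 772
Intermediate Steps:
B(j, c) = 6 - 2*j (B(j, c) = -2*j + 6 = 6 - 2*j)
442*2 - 28*B(1, -1) = 442*2 - 28*(6 - 2*1) = 884 - 28*(6 - 2) = 884 - 28*4 = 884 - 112 = 772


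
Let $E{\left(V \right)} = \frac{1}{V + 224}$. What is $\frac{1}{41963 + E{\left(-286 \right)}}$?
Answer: $\frac{62}{2601705} \approx 2.3831 \cdot 10^{-5}$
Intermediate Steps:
$E{\left(V \right)} = \frac{1}{224 + V}$
$\frac{1}{41963 + E{\left(-286 \right)}} = \frac{1}{41963 + \frac{1}{224 - 286}} = \frac{1}{41963 + \frac{1}{-62}} = \frac{1}{41963 - \frac{1}{62}} = \frac{1}{\frac{2601705}{62}} = \frac{62}{2601705}$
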